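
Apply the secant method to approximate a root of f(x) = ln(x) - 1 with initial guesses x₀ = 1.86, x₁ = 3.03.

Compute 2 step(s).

f(x) = ln(x) - 1
x₀ = 1.86, x₁ = 3.03

Secant formula: x_{n+1} = x_n - f(x_n)(x_n - x_{n-1})/(f(x_n) - f(x_{n-1}))

Iteration 1:
  f(1.860000) = -0.379424
  f(3.030000) = 0.108563
  x_2 = 3.030000 - 0.108563×(3.030000 - 1.860000)/(0.108563 - (-0.379424))
       = 2.769709
Iteration 2:
  f(3.030000) = 0.108563
  f(2.769709) = 0.018742
  x_3 = 2.769709 - 0.018742×(2.769709 - 3.030000)/(0.018742 - 0.108563)
       = 2.715396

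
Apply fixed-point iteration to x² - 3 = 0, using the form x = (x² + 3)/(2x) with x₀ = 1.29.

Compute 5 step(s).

Equation: x² - 3 = 0
Fixed-point form: x = (x² + 3)/(2x)
x₀ = 1.29

x_1 = g(1.290000) = 1.807791
x_2 = g(1.807791) = 1.733637
x_3 = g(1.733637) = 1.732052
x_4 = g(1.732052) = 1.732051
x_5 = g(1.732051) = 1.732051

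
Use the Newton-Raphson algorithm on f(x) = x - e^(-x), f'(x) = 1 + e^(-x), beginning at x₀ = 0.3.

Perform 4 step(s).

f(x) = x - e^(-x)
f'(x) = 1 + e^(-x)
x₀ = 0.3

Newton-Raphson formula: x_{n+1} = x_n - f(x_n)/f'(x_n)

Iteration 1:
  f(0.300000) = -0.440818
  f'(0.300000) = 1.740818
  x_1 = 0.300000 - (-0.440818)/1.740818 = 0.553225
Iteration 2:
  f(0.553225) = -0.021868
  f'(0.553225) = 1.575092
  x_2 = 0.553225 - (-0.021868)/1.575092 = 0.567108
Iteration 3:
  f(0.567108) = -0.000055
  f'(0.567108) = 1.567163
  x_3 = 0.567108 - (-0.000055)/1.567163 = 0.567143
Iteration 4:
  f(0.567143) = 0.000000
  f'(0.567143) = 1.567143
  x_4 = 0.567143 - 0.000000/1.567143 = 0.567143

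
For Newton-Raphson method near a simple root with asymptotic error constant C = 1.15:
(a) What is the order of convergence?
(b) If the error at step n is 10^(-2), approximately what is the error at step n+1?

(a) Newton-Raphson has quadratic (order 2) convergence near simple roots.
    This means |e_{n+1}| ≈ C|e_n|².

(b) With |e_n| = 10^(-2) and C = 1.15:
    |e_{n+1}| ≈ 1.15 × (10^(-2))² = 1.15 × 10^(-4)

(a) 2 (quadratic); (b) |e_{n+1}| ≈ 1.150e-04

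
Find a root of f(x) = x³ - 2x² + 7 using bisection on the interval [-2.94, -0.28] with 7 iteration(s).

f(x) = x³ - 2x² + 7
Initial interval: [-2.94, -0.28]

Iteration 1:
  c_1 = (-2.940000 + (-0.280000))/2 = -1.610000
  f(c_1) = f(-1.610000) = -2.357481
  f(a) × f(c) ≥ 0, new interval: [-1.610000, -0.280000]
Iteration 2:
  c_2 = (-1.610000 + (-0.280000))/2 = -0.945000
  f(c_2) = f(-0.945000) = 4.370041
  f(a) × f(c) < 0, new interval: [-1.610000, -0.945000]
Iteration 3:
  c_3 = (-1.610000 + (-0.945000))/2 = -1.277500
  f(c_3) = f(-1.277500) = 1.651100
  f(a) × f(c) < 0, new interval: [-1.610000, -1.277500]
Iteration 4:
  c_4 = (-1.610000 + (-1.277500))/2 = -1.443750
  f(c_4) = f(-1.443750) = -0.178201
  f(a) × f(c) ≥ 0, new interval: [-1.443750, -1.277500]
Iteration 5:
  c_5 = (-1.443750 + (-1.277500))/2 = -1.360625
  f(c_5) = f(-1.360625) = 0.778474
  f(a) × f(c) < 0, new interval: [-1.443750, -1.360625]
Iteration 6:
  c_6 = (-1.443750 + (-1.360625))/2 = -1.402187
  f(c_6) = f(-1.402187) = 0.310858
  f(a) × f(c) < 0, new interval: [-1.443750, -1.402187]
Iteration 7:
  c_7 = (-1.443750 + (-1.402187))/2 = -1.422969
  f(c_7) = f(-1.422969) = 0.069036
  f(a) × f(c) < 0, new interval: [-1.443750, -1.422969]

After 7 iteration(s), the approximation is c_7 = -1.422969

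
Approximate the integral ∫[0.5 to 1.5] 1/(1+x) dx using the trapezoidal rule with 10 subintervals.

f(x) = 1/(1+x)
a = 0.5, b = 1.5, n = 10
h = (b - a)/n = 0.100000

Trapezoidal rule: (h/2)[f(x₀) + 2f(x₁) + 2f(x₂) + ... + f(xₙ)]

x_0 = 0.5000, f(x_0) = 0.666667, coefficient = 1
x_1 = 0.6000, f(x_1) = 0.625000, coefficient = 2
x_2 = 0.7000, f(x_2) = 0.588235, coefficient = 2
x_3 = 0.8000, f(x_3) = 0.555556, coefficient = 2
x_4 = 0.9000, f(x_4) = 0.526316, coefficient = 2
x_5 = 1.0000, f(x_5) = 0.500000, coefficient = 2
x_6 = 1.1000, f(x_6) = 0.476190, coefficient = 2
x_7 = 1.2000, f(x_7) = 0.454545, coefficient = 2
x_8 = 1.3000, f(x_8) = 0.434783, coefficient = 2
x_9 = 1.4000, f(x_9) = 0.416667, coefficient = 2
x_10 = 1.5000, f(x_10) = 0.400000, coefficient = 1

I ≈ (0.100000/2) × 10.221250 = 0.511063
Exact value: 0.510826
Error: 0.000237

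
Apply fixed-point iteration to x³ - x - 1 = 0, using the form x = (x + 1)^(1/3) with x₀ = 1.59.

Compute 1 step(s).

Equation: x³ - x - 1 = 0
Fixed-point form: x = (x + 1)^(1/3)
x₀ = 1.59

x_1 = g(1.590000) = 1.373304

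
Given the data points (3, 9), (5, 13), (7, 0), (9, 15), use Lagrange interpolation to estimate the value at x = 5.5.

Lagrange interpolation formula:
P(x) = Σ yᵢ × Lᵢ(x)
where Lᵢ(x) = Π_{j≠i} (x - xⱼ)/(xᵢ - xⱼ)

L_0(5.5) = (5.5 - 5)/(3 - 5) × (5.5 - 7)/(3 - 7) × (5.5 - 9)/(3 - 9) = -0.054688
L_1(5.5) = (5.5 - 3)/(5 - 3) × (5.5 - 7)/(5 - 7) × (5.5 - 9)/(5 - 9) = 0.820312
L_2(5.5) = (5.5 - 3)/(7 - 3) × (5.5 - 5)/(7 - 5) × (5.5 - 9)/(7 - 9) = 0.273438
L_3(5.5) = (5.5 - 3)/(9 - 3) × (5.5 - 5)/(9 - 5) × (5.5 - 7)/(9 - 7) = -0.039062

P(5.5) = 9×L_0(5.5) + 13×L_1(5.5) + 0×L_2(5.5) + 15×L_3(5.5)
P(5.5) = 9.585938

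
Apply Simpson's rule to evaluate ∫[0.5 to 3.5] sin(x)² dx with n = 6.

f(x) = sin(x)²
a = 0.5, b = 3.5, n = 6
h = (b - a)/n = 0.500000

Simpson's rule: (h/3)[f(x₀) + 4f(x₁) + 2f(x₂) + ... + f(xₙ)]

x_0 = 0.5000, f(x_0) = 0.229849, coefficient = 1
x_1 = 1.0000, f(x_1) = 0.708073, coefficient = 4
x_2 = 1.5000, f(x_2) = 0.994996, coefficient = 2
x_3 = 2.0000, f(x_3) = 0.826822, coefficient = 4
x_4 = 2.5000, f(x_4) = 0.358169, coefficient = 2
x_5 = 3.0000, f(x_5) = 0.019915, coefficient = 4
x_6 = 3.5000, f(x_6) = 0.123049, coefficient = 1

I ≈ (0.500000/3) × 9.278468 = 1.546411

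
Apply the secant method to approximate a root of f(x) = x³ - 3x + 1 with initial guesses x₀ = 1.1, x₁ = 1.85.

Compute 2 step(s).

f(x) = x³ - 3x + 1
x₀ = 1.1, x₁ = 1.85

Secant formula: x_{n+1} = x_n - f(x_n)(x_n - x_{n-1})/(f(x_n) - f(x_{n-1}))

Iteration 1:
  f(1.100000) = -0.969000
  f(1.850000) = 1.781625
  x_2 = 1.850000 - 1.781625×(1.850000 - 1.100000)/(1.781625 - (-0.969000))
       = 1.364213
Iteration 2:
  f(1.850000) = 1.781625
  f(1.364213) = -0.553734
  x_3 = 1.364213 - (-0.553734)×(1.364213 - 1.850000)/(-0.553734 - 1.781625)
       = 1.479397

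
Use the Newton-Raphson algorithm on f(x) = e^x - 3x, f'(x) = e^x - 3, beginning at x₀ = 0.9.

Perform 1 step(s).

f(x) = e^x - 3x
f'(x) = e^x - 3
x₀ = 0.9

Newton-Raphson formula: x_{n+1} = x_n - f(x_n)/f'(x_n)

Iteration 1:
  f(0.900000) = -0.240397
  f'(0.900000) = -0.540397
  x_1 = 0.900000 - (-0.240397)/(-0.540397) = 0.455148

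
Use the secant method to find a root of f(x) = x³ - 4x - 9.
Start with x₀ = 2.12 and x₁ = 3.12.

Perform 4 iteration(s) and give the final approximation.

f(x) = x³ - 4x - 9
x₀ = 2.12, x₁ = 3.12

Secant formula: x_{n+1} = x_n - f(x_n)(x_n - x_{n-1})/(f(x_n) - f(x_{n-1}))

Iteration 1:
  f(2.120000) = -7.951872
  f(3.120000) = 8.891328
  x_2 = 3.120000 - 8.891328×(3.120000 - 2.120000)/(8.891328 - (-7.951872))
       = 2.592112
Iteration 2:
  f(3.120000) = 8.891328
  f(2.592112) = -1.951936
  x_3 = 2.592112 - (-1.951936)×(2.592112 - 3.120000)/(-1.951936 - 8.891328)
       = 2.687139
Iteration 3:
  f(2.592112) = -1.951936
  f(2.687139) = -0.345491
  x_4 = 2.687139 - (-0.345491)×(2.687139 - 2.592112)/(-0.345491 - (-1.951936))
       = 2.707576
Iteration 4:
  f(2.687139) = -0.345491
  f(2.707576) = 0.018847
  x_5 = 2.707576 - 0.018847×(2.707576 - 2.687139)/(0.018847 - (-0.345491))
       = 2.706519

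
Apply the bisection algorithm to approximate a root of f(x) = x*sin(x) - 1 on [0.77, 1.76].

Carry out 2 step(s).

f(x) = x*sin(x) - 1
Initial interval: [0.77, 1.76]

Iteration 1:
  c_1 = (0.770000 + 1.760000)/2 = 1.265000
  f(c_1) = f(1.265000) = 0.206314
  f(a) × f(c) < 0, new interval: [0.770000, 1.265000]
Iteration 2:
  c_2 = (0.770000 + 1.265000)/2 = 1.017500
  f(c_2) = f(1.017500) = -0.134314
  f(a) × f(c) ≥ 0, new interval: [1.017500, 1.265000]

After 2 iteration(s), the approximation is c_2 = 1.017500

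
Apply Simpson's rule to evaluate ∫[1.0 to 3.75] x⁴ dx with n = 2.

f(x) = x⁴
a = 1.0, b = 3.75, n = 2
h = (b - a)/n = 1.375000

Simpson's rule: (h/3)[f(x₀) + 4f(x₁) + 2f(x₂) + ... + f(xₙ)]

x_0 = 1.0000, f(x_0) = 1.000000, coefficient = 1
x_1 = 2.3750, f(x_1) = 31.816650, coefficient = 4
x_2 = 3.7500, f(x_2) = 197.753906, coefficient = 1

I ≈ (1.375000/3) × 326.020508 = 149.426066
Exact value: 148.115430
Error: 1.310636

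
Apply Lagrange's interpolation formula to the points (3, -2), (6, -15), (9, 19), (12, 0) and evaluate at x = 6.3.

Lagrange interpolation formula:
P(x) = Σ yᵢ × Lᵢ(x)
where Lᵢ(x) = Π_{j≠i} (x - xⱼ)/(xᵢ - xⱼ)

L_0(6.3) = (6.3 - 6)/(3 - 6) × (6.3 - 9)/(3 - 9) × (6.3 - 12)/(3 - 12) = -0.028500
L_1(6.3) = (6.3 - 3)/(6 - 3) × (6.3 - 9)/(6 - 9) × (6.3 - 12)/(6 - 12) = 0.940500
L_2(6.3) = (6.3 - 3)/(9 - 3) × (6.3 - 6)/(9 - 6) × (6.3 - 12)/(9 - 12) = 0.104500
L_3(6.3) = (6.3 - 3)/(12 - 3) × (6.3 - 6)/(12 - 6) × (6.3 - 9)/(12 - 9) = -0.016500

P(6.3) = (-2)×L_0(6.3) + (-15)×L_1(6.3) + 19×L_2(6.3) + 0×L_3(6.3)
P(6.3) = -12.065000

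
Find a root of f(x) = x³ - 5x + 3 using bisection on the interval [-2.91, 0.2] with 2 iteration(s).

f(x) = x³ - 5x + 3
Initial interval: [-2.91, 0.2]

Iteration 1:
  c_1 = (-2.910000 + 0.200000)/2 = -1.355000
  f(c_1) = f(-1.355000) = 7.287186
  f(a) × f(c) < 0, new interval: [-2.910000, -1.355000]
Iteration 2:
  c_2 = (-2.910000 + (-1.355000))/2 = -2.132500
  f(c_2) = f(-2.132500) = 3.964836
  f(a) × f(c) < 0, new interval: [-2.910000, -2.132500]

After 2 iteration(s), the approximation is c_2 = -2.132500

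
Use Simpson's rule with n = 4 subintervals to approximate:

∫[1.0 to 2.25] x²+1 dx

f(x) = x²+1
a = 1.0, b = 2.25, n = 4
h = (b - a)/n = 0.312500

Simpson's rule: (h/3)[f(x₀) + 4f(x₁) + 2f(x₂) + ... + f(xₙ)]

x_0 = 1.0000, f(x_0) = 2.000000, coefficient = 1
x_1 = 1.3125, f(x_1) = 2.722656, coefficient = 4
x_2 = 1.6250, f(x_2) = 3.640625, coefficient = 2
x_3 = 1.9375, f(x_3) = 4.753906, coefficient = 4
x_4 = 2.2500, f(x_4) = 6.062500, coefficient = 1

I ≈ (0.312500/3) × 45.250000 = 4.713542
Exact value: 4.713542
Error: 0.000000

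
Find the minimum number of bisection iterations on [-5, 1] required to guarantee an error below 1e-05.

We need (b-a)/2^n ≤ 1e-05
(1 - (-5))/2^n ≤ 1e-05
6/2^n ≤ 1e-05
2^n ≥ 600000
n ≥ log₂(600000) = 19.19
n ≥ 20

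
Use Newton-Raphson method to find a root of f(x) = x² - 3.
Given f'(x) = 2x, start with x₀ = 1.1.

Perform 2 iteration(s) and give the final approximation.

f(x) = x² - 3
f'(x) = 2x
x₀ = 1.1

Newton-Raphson formula: x_{n+1} = x_n - f(x_n)/f'(x_n)

Iteration 1:
  f(1.100000) = -1.790000
  f'(1.100000) = 2.200000
  x_1 = 1.100000 - (-1.790000)/2.200000 = 1.913636
Iteration 2:
  f(1.913636) = 0.662004
  f'(1.913636) = 3.827273
  x_2 = 1.913636 - 0.662004/3.827273 = 1.740666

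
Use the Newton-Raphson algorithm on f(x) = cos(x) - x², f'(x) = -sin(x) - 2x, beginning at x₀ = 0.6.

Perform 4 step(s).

f(x) = cos(x) - x²
f'(x) = -sin(x) - 2x
x₀ = 0.6

Newton-Raphson formula: x_{n+1} = x_n - f(x_n)/f'(x_n)

Iteration 1:
  f(0.600000) = 0.465336
  f'(0.600000) = -1.764642
  x_1 = 0.600000 - 0.465336/(-1.764642) = 0.863700
Iteration 2:
  f(0.863700) = -0.096348
  f'(0.863700) = -2.487650
  x_2 = 0.863700 - (-0.096348)/(-2.487650) = 0.824969
Iteration 3:
  f(0.824969) = -0.001995
  f'(0.824969) = -2.384465
  x_3 = 0.824969 - (-0.001995)/(-2.384465) = 0.824133
Iteration 4:
  f(0.824133) = -0.000001
  f'(0.824133) = -2.382224
  x_4 = 0.824133 - (-0.000001)/(-2.382224) = 0.824132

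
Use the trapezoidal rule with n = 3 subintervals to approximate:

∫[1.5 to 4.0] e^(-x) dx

f(x) = e^(-x)
a = 1.5, b = 4.0, n = 3
h = (b - a)/n = 0.833333

Trapezoidal rule: (h/2)[f(x₀) + 2f(x₁) + 2f(x₂) + ... + f(xₙ)]

x_0 = 1.5000, f(x_0) = 0.223130, coefficient = 1
x_1 = 2.3333, f(x_1) = 0.096972, coefficient = 2
x_2 = 3.1667, f(x_2) = 0.042144, coefficient = 2
x_3 = 4.0000, f(x_3) = 0.018316, coefficient = 1

I ≈ (0.833333/2) × 0.519677 = 0.216532
Exact value: 0.204815
Error: 0.011718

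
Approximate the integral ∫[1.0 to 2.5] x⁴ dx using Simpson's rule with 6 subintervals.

f(x) = x⁴
a = 1.0, b = 2.5, n = 6
h = (b - a)/n = 0.250000

Simpson's rule: (h/3)[f(x₀) + 4f(x₁) + 2f(x₂) + ... + f(xₙ)]

x_0 = 1.0000, f(x_0) = 1.000000, coefficient = 1
x_1 = 1.2500, f(x_1) = 2.441406, coefficient = 4
x_2 = 1.5000, f(x_2) = 5.062500, coefficient = 2
x_3 = 1.7500, f(x_3) = 9.378906, coefficient = 4
x_4 = 2.0000, f(x_4) = 16.000000, coefficient = 2
x_5 = 2.2500, f(x_5) = 25.628906, coefficient = 4
x_6 = 2.5000, f(x_6) = 39.062500, coefficient = 1

I ≈ (0.250000/3) × 231.984375 = 19.332031
Exact value: 19.331250
Error: 0.000781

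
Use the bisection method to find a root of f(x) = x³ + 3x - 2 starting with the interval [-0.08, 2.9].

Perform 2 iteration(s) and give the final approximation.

f(x) = x³ + 3x - 2
Initial interval: [-0.08, 2.9]

Iteration 1:
  c_1 = (-0.080000 + 2.900000)/2 = 1.410000
  f(c_1) = f(1.410000) = 5.033221
  f(a) × f(c) < 0, new interval: [-0.080000, 1.410000]
Iteration 2:
  c_2 = (-0.080000 + 1.410000)/2 = 0.665000
  f(c_2) = f(0.665000) = 0.289080
  f(a) × f(c) < 0, new interval: [-0.080000, 0.665000]

After 2 iteration(s), the approximation is c_2 = 0.665000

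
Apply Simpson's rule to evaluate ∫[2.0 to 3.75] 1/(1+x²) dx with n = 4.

f(x) = 1/(1+x²)
a = 2.0, b = 3.75, n = 4
h = (b - a)/n = 0.437500

Simpson's rule: (h/3)[f(x₀) + 4f(x₁) + 2f(x₂) + ... + f(xₙ)]

x_0 = 2.0000, f(x_0) = 0.200000, coefficient = 1
x_1 = 2.4375, f(x_1) = 0.144063, coefficient = 4
x_2 = 2.8750, f(x_2) = 0.107926, coefficient = 2
x_3 = 3.3125, f(x_3) = 0.083524, coefficient = 4
x_4 = 3.7500, f(x_4) = 0.066390, coefficient = 1

I ≈ (0.437500/3) × 1.392588 = 0.203086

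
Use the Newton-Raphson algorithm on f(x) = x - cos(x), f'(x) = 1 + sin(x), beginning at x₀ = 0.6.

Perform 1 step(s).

f(x) = x - cos(x)
f'(x) = 1 + sin(x)
x₀ = 0.6

Newton-Raphson formula: x_{n+1} = x_n - f(x_n)/f'(x_n)

Iteration 1:
  f(0.600000) = -0.225336
  f'(0.600000) = 1.564642
  x_1 = 0.600000 - (-0.225336)/1.564642 = 0.744017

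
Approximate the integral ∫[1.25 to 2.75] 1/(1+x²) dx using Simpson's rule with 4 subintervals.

f(x) = 1/(1+x²)
a = 1.25, b = 2.75, n = 4
h = (b - a)/n = 0.375000

Simpson's rule: (h/3)[f(x₀) + 4f(x₁) + 2f(x₂) + ... + f(xₙ)]

x_0 = 1.2500, f(x_0) = 0.390244, coefficient = 1
x_1 = 1.6250, f(x_1) = 0.274678, coefficient = 4
x_2 = 2.0000, f(x_2) = 0.200000, coefficient = 2
x_3 = 2.3750, f(x_3) = 0.150588, coefficient = 4
x_4 = 2.7500, f(x_4) = 0.116788, coefficient = 1

I ≈ (0.375000/3) × 2.608098 = 0.326012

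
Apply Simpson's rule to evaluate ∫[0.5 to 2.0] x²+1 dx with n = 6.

f(x) = x²+1
a = 0.5, b = 2.0, n = 6
h = (b - a)/n = 0.250000

Simpson's rule: (h/3)[f(x₀) + 4f(x₁) + 2f(x₂) + ... + f(xₙ)]

x_0 = 0.5000, f(x_0) = 1.250000, coefficient = 1
x_1 = 0.7500, f(x_1) = 1.562500, coefficient = 4
x_2 = 1.0000, f(x_2) = 2.000000, coefficient = 2
x_3 = 1.2500, f(x_3) = 2.562500, coefficient = 4
x_4 = 1.5000, f(x_4) = 3.250000, coefficient = 2
x_5 = 1.7500, f(x_5) = 4.062500, coefficient = 4
x_6 = 2.0000, f(x_6) = 5.000000, coefficient = 1

I ≈ (0.250000/3) × 49.500000 = 4.125000
Exact value: 4.125000
Error: 0.000000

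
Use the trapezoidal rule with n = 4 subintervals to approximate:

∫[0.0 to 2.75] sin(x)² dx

f(x) = sin(x)²
a = 0.0, b = 2.75, n = 4
h = (b - a)/n = 0.687500

Trapezoidal rule: (h/2)[f(x₀) + 2f(x₁) + 2f(x₂) + ... + f(xₙ)]

x_0 = 0.0000, f(x_0) = 0.000000, coefficient = 1
x_1 = 0.6875, f(x_1) = 0.402726, coefficient = 2
x_2 = 1.3750, f(x_2) = 0.962151, coefficient = 2
x_3 = 2.0625, f(x_3) = 0.777095, coefficient = 2
x_4 = 2.7500, f(x_4) = 0.145665, coefficient = 1

I ≈ (0.687500/2) × 4.429609 = 1.522678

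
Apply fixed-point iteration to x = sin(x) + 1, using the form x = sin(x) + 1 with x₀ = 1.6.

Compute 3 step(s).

Equation: x = sin(x) + 1
Fixed-point form: x = sin(x) + 1
x₀ = 1.6

x_1 = g(1.600000) = 1.999574
x_2 = g(1.999574) = 1.909475
x_3 = g(1.909475) = 1.943195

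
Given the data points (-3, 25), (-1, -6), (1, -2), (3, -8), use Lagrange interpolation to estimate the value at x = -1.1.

Lagrange interpolation formula:
P(x) = Σ yᵢ × Lᵢ(x)
where Lᵢ(x) = Π_{j≠i} (x - xⱼ)/(xᵢ - xⱼ)

L_0(-1.1) = (-1.1 - (-1))/(-3 - (-1)) × (-1.1 - 1)/(-3 - 1) × (-1.1 - 3)/(-3 - 3) = 0.017938
L_1(-1.1) = (-1.1 - (-3))/(-1 - (-3)) × (-1.1 - 1)/(-1 - 1) × (-1.1 - 3)/(-1 - 3) = 1.022437
L_2(-1.1) = (-1.1 - (-3))/(1 - (-3)) × (-1.1 - (-1))/(1 - (-1)) × (-1.1 - 3)/(1 - 3) = -0.048688
L_3(-1.1) = (-1.1 - (-3))/(3 - (-3)) × (-1.1 - (-1))/(3 - (-1)) × (-1.1 - 1)/(3 - 1) = 0.008313

P(-1.1) = 25×L_0(-1.1) + (-6)×L_1(-1.1) + (-2)×L_2(-1.1) + (-8)×L_3(-1.1)
P(-1.1) = -5.655312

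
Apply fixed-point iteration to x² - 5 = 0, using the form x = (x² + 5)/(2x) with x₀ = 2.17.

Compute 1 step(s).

Equation: x² - 5 = 0
Fixed-point form: x = (x² + 5)/(2x)
x₀ = 2.17

x_1 = g(2.170000) = 2.237074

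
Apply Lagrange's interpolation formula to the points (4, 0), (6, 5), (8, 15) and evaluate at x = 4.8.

Lagrange interpolation formula:
P(x) = Σ yᵢ × Lᵢ(x)
where Lᵢ(x) = Π_{j≠i} (x - xⱼ)/(xᵢ - xⱼ)

L_0(4.8) = (4.8 - 6)/(4 - 6) × (4.8 - 8)/(4 - 8) = 0.480000
L_1(4.8) = (4.8 - 4)/(6 - 4) × (4.8 - 8)/(6 - 8) = 0.640000
L_2(4.8) = (4.8 - 4)/(8 - 4) × (4.8 - 6)/(8 - 6) = -0.120000

P(4.8) = 0×L_0(4.8) + 5×L_1(4.8) + 15×L_2(4.8)
P(4.8) = 1.400000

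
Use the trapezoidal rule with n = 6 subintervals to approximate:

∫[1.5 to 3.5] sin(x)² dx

f(x) = sin(x)²
a = 1.5, b = 3.5, n = 6
h = (b - a)/n = 0.333333

Trapezoidal rule: (h/2)[f(x₀) + 2f(x₁) + 2f(x₂) + ... + f(xₙ)]

x_0 = 1.5000, f(x_0) = 0.994996, coefficient = 1
x_1 = 1.8333, f(x_1) = 0.932643, coefficient = 2
x_2 = 2.1667, f(x_2) = 0.685022, coefficient = 2
x_3 = 2.5000, f(x_3) = 0.358169, coefficient = 2
x_4 = 2.8333, f(x_4) = 0.092052, coefficient = 2
x_5 = 3.1667, f(x_5) = 0.000629, coefficient = 2
x_6 = 3.5000, f(x_6) = 0.123049, coefficient = 1

I ≈ (0.333333/2) × 5.255074 = 0.875846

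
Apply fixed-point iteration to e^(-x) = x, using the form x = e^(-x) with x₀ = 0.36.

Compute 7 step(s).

Equation: e^(-x) = x
Fixed-point form: x = e^(-x)
x₀ = 0.36

x_1 = g(0.360000) = 0.697676
x_2 = g(0.697676) = 0.497741
x_3 = g(0.497741) = 0.607903
x_4 = g(0.607903) = 0.544492
x_5 = g(0.544492) = 0.580137
x_6 = g(0.580137) = 0.559822
x_7 = g(0.559822) = 0.571311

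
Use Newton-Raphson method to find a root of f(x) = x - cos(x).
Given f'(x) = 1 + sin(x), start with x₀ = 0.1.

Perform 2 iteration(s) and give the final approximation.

f(x) = x - cos(x)
f'(x) = 1 + sin(x)
x₀ = 0.1

Newton-Raphson formula: x_{n+1} = x_n - f(x_n)/f'(x_n)

Iteration 1:
  f(0.100000) = -0.895004
  f'(0.100000) = 1.099833
  x_1 = 0.100000 - (-0.895004)/1.099833 = 0.913763
Iteration 2:
  f(0.913763) = 0.302993
  f'(0.913763) = 1.791808
  x_2 = 0.913763 - 0.302993/1.791808 = 0.744664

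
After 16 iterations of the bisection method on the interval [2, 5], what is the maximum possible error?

Bisection error bound: |error| ≤ (b-a)/2^n
|error| ≤ (5 - 2)/2^16 = 3/2^16
|error| ≤ 0.0000457764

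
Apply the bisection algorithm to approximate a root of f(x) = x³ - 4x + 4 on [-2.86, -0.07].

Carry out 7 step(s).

f(x) = x³ - 4x + 4
Initial interval: [-2.86, -0.07]

Iteration 1:
  c_1 = (-2.860000 + (-0.070000))/2 = -1.465000
  f(c_1) = f(-1.465000) = 6.715780
  f(a) × f(c) < 0, new interval: [-2.860000, -1.465000]
Iteration 2:
  c_2 = (-2.860000 + (-1.465000))/2 = -2.162500
  f(c_2) = f(-2.162500) = 2.537271
  f(a) × f(c) < 0, new interval: [-2.860000, -2.162500]
Iteration 3:
  c_3 = (-2.860000 + (-2.162500))/2 = -2.511250
  f(c_3) = f(-2.511250) = -1.791888
  f(a) × f(c) ≥ 0, new interval: [-2.511250, -2.162500]
Iteration 4:
  c_4 = (-2.511250 + (-2.162500))/2 = -2.336875
  f(c_4) = f(-2.336875) = 0.585861
  f(a) × f(c) < 0, new interval: [-2.511250, -2.336875]
Iteration 5:
  c_5 = (-2.511250 + (-2.336875))/2 = -2.424062
  f(c_5) = f(-2.424062) = -0.547733
  f(a) × f(c) ≥ 0, new interval: [-2.424062, -2.336875]
Iteration 6:
  c_6 = (-2.424062 + (-2.336875))/2 = -2.380469
  f(c_6) = f(-2.380469) = 0.032636
  f(a) × f(c) < 0, new interval: [-2.424062, -2.380469]
Iteration 7:
  c_7 = (-2.424062 + (-2.380469))/2 = -2.402266
  f(c_7) = f(-2.402266) = -0.254124
  f(a) × f(c) ≥ 0, new interval: [-2.402266, -2.380469]

After 7 iteration(s), the approximation is c_7 = -2.402266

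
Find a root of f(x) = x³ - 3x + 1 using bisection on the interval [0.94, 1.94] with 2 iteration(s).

f(x) = x³ - 3x + 1
Initial interval: [0.94, 1.94]

Iteration 1:
  c_1 = (0.940000 + 1.940000)/2 = 1.440000
  f(c_1) = f(1.440000) = -0.334016
  f(a) × f(c) ≥ 0, new interval: [1.440000, 1.940000]
Iteration 2:
  c_2 = (1.440000 + 1.940000)/2 = 1.690000
  f(c_2) = f(1.690000) = 0.756809
  f(a) × f(c) < 0, new interval: [1.440000, 1.690000]

After 2 iteration(s), the approximation is c_2 = 1.690000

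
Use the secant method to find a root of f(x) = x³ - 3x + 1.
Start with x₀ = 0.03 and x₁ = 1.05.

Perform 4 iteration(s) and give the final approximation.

f(x) = x³ - 3x + 1
x₀ = 0.03, x₁ = 1.05

Secant formula: x_{n+1} = x_n - f(x_n)(x_n - x_{n-1})/(f(x_n) - f(x_{n-1}))

Iteration 1:
  f(0.030000) = 0.910027
  f(1.050000) = -0.992375
  x_2 = 1.050000 - (-0.992375)×(1.050000 - 0.030000)/(-0.992375 - 0.910027)
       = 0.517924
Iteration 2:
  f(1.050000) = -0.992375
  f(0.517924) = -0.414841
  x_3 = 0.517924 - (-0.414841)×(0.517924 - 1.050000)/(-0.414841 - (-0.992375))
       = 0.135735
Iteration 3:
  f(0.517924) = -0.414841
  f(0.135735) = 0.595296
  x_4 = 0.135735 - 0.595296×(0.135735 - 0.517924)/(0.595296 - (-0.414841))
       = 0.360967
Iteration 4:
  f(0.135735) = 0.595296
  f(0.360967) = -0.035869
  x_5 = 0.360967 - (-0.035869)×(0.360967 - 0.135735)/(-0.035869 - 0.595296)
       = 0.348167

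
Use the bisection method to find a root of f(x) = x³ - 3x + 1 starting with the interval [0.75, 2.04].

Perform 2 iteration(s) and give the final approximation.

f(x) = x³ - 3x + 1
Initial interval: [0.75, 2.04]

Iteration 1:
  c_1 = (0.750000 + 2.040000)/2 = 1.395000
  f(c_1) = f(1.395000) = -0.470295
  f(a) × f(c) ≥ 0, new interval: [1.395000, 2.040000]
Iteration 2:
  c_2 = (1.395000 + 2.040000)/2 = 1.717500
  f(c_2) = f(1.717500) = 0.913792
  f(a) × f(c) < 0, new interval: [1.395000, 1.717500]

After 2 iteration(s), the approximation is c_2 = 1.717500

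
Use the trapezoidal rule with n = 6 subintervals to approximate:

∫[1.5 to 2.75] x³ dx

f(x) = x³
a = 1.5, b = 2.75, n = 6
h = (b - a)/n = 0.208333

Trapezoidal rule: (h/2)[f(x₀) + 2f(x₁) + 2f(x₂) + ... + f(xₙ)]

x_0 = 1.5000, f(x_0) = 3.375000, coefficient = 1
x_1 = 1.7083, f(x_1) = 4.985605, coefficient = 2
x_2 = 1.9167, f(x_2) = 7.041088, coefficient = 2
x_3 = 2.1250, f(x_3) = 9.595703, coefficient = 2
x_4 = 2.3333, f(x_4) = 12.703704, coefficient = 2
x_5 = 2.5417, f(x_5) = 16.419343, coefficient = 2
x_6 = 2.7500, f(x_6) = 20.796875, coefficient = 1

I ≈ (0.208333/2) × 125.662760 = 13.089871
Exact value: 13.032227
Error: 0.057644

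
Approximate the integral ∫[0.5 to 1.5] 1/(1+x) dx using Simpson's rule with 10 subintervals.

f(x) = 1/(1+x)
a = 0.5, b = 1.5, n = 10
h = (b - a)/n = 0.100000

Simpson's rule: (h/3)[f(x₀) + 4f(x₁) + 2f(x₂) + ... + f(xₙ)]

x_0 = 0.5000, f(x_0) = 0.666667, coefficient = 1
x_1 = 0.6000, f(x_1) = 0.625000, coefficient = 4
x_2 = 0.7000, f(x_2) = 0.588235, coefficient = 2
x_3 = 0.8000, f(x_3) = 0.555556, coefficient = 4
x_4 = 0.9000, f(x_4) = 0.526316, coefficient = 2
x_5 = 1.0000, f(x_5) = 0.500000, coefficient = 4
x_6 = 1.1000, f(x_6) = 0.476190, coefficient = 2
x_7 = 1.2000, f(x_7) = 0.454545, coefficient = 4
x_8 = 1.3000, f(x_8) = 0.434783, coefficient = 2
x_9 = 1.4000, f(x_9) = 0.416667, coefficient = 4
x_10 = 1.5000, f(x_10) = 0.400000, coefficient = 1

I ≈ (0.100000/3) × 15.324786 = 0.510826
Exact value: 0.510826
Error: 0.000001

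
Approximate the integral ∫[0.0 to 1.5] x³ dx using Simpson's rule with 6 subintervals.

f(x) = x³
a = 0.0, b = 1.5, n = 6
h = (b - a)/n = 0.250000

Simpson's rule: (h/3)[f(x₀) + 4f(x₁) + 2f(x₂) + ... + f(xₙ)]

x_0 = 0.0000, f(x_0) = 0.000000, coefficient = 1
x_1 = 0.2500, f(x_1) = 0.015625, coefficient = 4
x_2 = 0.5000, f(x_2) = 0.125000, coefficient = 2
x_3 = 0.7500, f(x_3) = 0.421875, coefficient = 4
x_4 = 1.0000, f(x_4) = 1.000000, coefficient = 2
x_5 = 1.2500, f(x_5) = 1.953125, coefficient = 4
x_6 = 1.5000, f(x_6) = 3.375000, coefficient = 1

I ≈ (0.250000/3) × 15.187500 = 1.265625
Exact value: 1.265625
Error: 0.000000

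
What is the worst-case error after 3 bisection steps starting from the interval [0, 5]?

Bisection error bound: |error| ≤ (b-a)/2^n
|error| ≤ (5 - 0)/2^3 = 5/2^3
|error| ≤ 0.6250000000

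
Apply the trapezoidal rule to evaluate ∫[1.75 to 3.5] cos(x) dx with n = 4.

f(x) = cos(x)
a = 1.75, b = 3.5, n = 4
h = (b - a)/n = 0.437500

Trapezoidal rule: (h/2)[f(x₀) + 2f(x₁) + 2f(x₂) + ... + f(xₙ)]

x_0 = 1.7500, f(x_0) = -0.178246, coefficient = 1
x_1 = 2.1875, f(x_1) = -0.578349, coefficient = 2
x_2 = 2.6250, f(x_2) = -0.869507, coefficient = 2
x_3 = 3.0625, f(x_3) = -0.996874, coefficient = 2
x_4 = 3.5000, f(x_4) = -0.936457, coefficient = 1

I ≈ (0.437500/2) × -6.004163 = -1.313411
Exact value: -1.334769
Error: 0.021358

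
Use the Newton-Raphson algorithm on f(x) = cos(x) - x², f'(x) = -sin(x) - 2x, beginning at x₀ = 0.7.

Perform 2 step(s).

f(x) = cos(x) - x²
f'(x) = -sin(x) - 2x
x₀ = 0.7

Newton-Raphson formula: x_{n+1} = x_n - f(x_n)/f'(x_n)

Iteration 1:
  f(0.700000) = 0.274842
  f'(0.700000) = -2.044218
  x_1 = 0.700000 - 0.274842/(-2.044218) = 0.834449
Iteration 2:
  f(0.834449) = -0.024718
  f'(0.834449) = -2.409823
  x_2 = 0.834449 - (-0.024718)/(-2.409823) = 0.824191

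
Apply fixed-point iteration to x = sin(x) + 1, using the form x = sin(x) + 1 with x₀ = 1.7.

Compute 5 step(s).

Equation: x = sin(x) + 1
Fixed-point form: x = sin(x) + 1
x₀ = 1.7

x_1 = g(1.700000) = 1.991665
x_2 = g(1.991665) = 1.912734
x_3 = g(1.912734) = 1.942107
x_4 = g(1.942107) = 1.931853
x_5 = g(1.931853) = 1.935524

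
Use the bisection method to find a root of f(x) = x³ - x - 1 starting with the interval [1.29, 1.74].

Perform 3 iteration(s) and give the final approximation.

f(x) = x³ - x - 1
Initial interval: [1.29, 1.74]

Iteration 1:
  c_1 = (1.290000 + 1.740000)/2 = 1.515000
  f(c_1) = f(1.515000) = 0.962266
  f(a) × f(c) < 0, new interval: [1.290000, 1.515000]
Iteration 2:
  c_2 = (1.290000 + 1.515000)/2 = 1.402500
  f(c_2) = f(1.402500) = 0.356226
  f(a) × f(c) < 0, new interval: [1.290000, 1.402500]
Iteration 3:
  c_3 = (1.290000 + 1.402500)/2 = 1.346250
  f(c_3) = f(1.346250) = 0.093679
  f(a) × f(c) < 0, new interval: [1.290000, 1.346250]

After 3 iteration(s), the approximation is c_3 = 1.346250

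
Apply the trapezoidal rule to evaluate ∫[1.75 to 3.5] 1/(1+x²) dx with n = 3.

f(x) = 1/(1+x²)
a = 1.75, b = 3.5, n = 3
h = (b - a)/n = 0.583333

Trapezoidal rule: (h/2)[f(x₀) + 2f(x₁) + 2f(x₂) + ... + f(xₙ)]

x_0 = 1.7500, f(x_0) = 0.246154, coefficient = 1
x_1 = 2.3333, f(x_1) = 0.155172, coefficient = 2
x_2 = 2.9167, f(x_2) = 0.105186, coefficient = 2
x_3 = 3.5000, f(x_3) = 0.075472, coefficient = 1

I ≈ (0.583333/2) × 0.842343 = 0.245683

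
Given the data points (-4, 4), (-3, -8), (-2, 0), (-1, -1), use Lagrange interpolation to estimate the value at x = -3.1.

Lagrange interpolation formula:
P(x) = Σ yᵢ × Lᵢ(x)
where Lᵢ(x) = Π_{j≠i} (x - xⱼ)/(xᵢ - xⱼ)

L_0(-3.1) = (-3.1 - (-3))/(-4 - (-3)) × (-3.1 - (-2))/(-4 - (-2)) × (-3.1 - (-1))/(-4 - (-1)) = 0.038500
L_1(-3.1) = (-3.1 - (-4))/(-3 - (-4)) × (-3.1 - (-2))/(-3 - (-2)) × (-3.1 - (-1))/(-3 - (-1)) = 1.039500
L_2(-3.1) = (-3.1 - (-4))/(-2 - (-4)) × (-3.1 - (-3))/(-2 - (-3)) × (-3.1 - (-1))/(-2 - (-1)) = -0.094500
L_3(-3.1) = (-3.1 - (-4))/(-1 - (-4)) × (-3.1 - (-3))/(-1 - (-3)) × (-3.1 - (-2))/(-1 - (-2)) = 0.016500

P(-3.1) = 4×L_0(-3.1) + (-8)×L_1(-3.1) + 0×L_2(-3.1) + (-1)×L_3(-3.1)
P(-3.1) = -8.178500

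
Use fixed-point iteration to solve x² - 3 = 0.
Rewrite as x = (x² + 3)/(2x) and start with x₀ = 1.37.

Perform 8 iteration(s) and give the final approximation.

Equation: x² - 3 = 0
Fixed-point form: x = (x² + 3)/(2x)
x₀ = 1.37

x_1 = g(1.370000) = 1.779891
x_2 = g(1.779891) = 1.732694
x_3 = g(1.732694) = 1.732051
x_4 = g(1.732051) = 1.732051
x_5 = g(1.732051) = 1.732051
x_6 = g(1.732051) = 1.732051
x_7 = g(1.732051) = 1.732051
x_8 = g(1.732051) = 1.732051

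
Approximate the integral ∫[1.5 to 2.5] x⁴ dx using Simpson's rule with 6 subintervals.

f(x) = x⁴
a = 1.5, b = 2.5, n = 6
h = (b - a)/n = 0.166667

Simpson's rule: (h/3)[f(x₀) + 4f(x₁) + 2f(x₂) + ... + f(xₙ)]

x_0 = 1.5000, f(x_0) = 5.062500, coefficient = 1
x_1 = 1.6667, f(x_1) = 7.716049, coefficient = 4
x_2 = 1.8333, f(x_2) = 11.297068, coefficient = 2
x_3 = 2.0000, f(x_3) = 16.000000, coefficient = 4
x_4 = 2.1667, f(x_4) = 22.037809, coefficient = 2
x_5 = 2.3333, f(x_5) = 29.641975, coefficient = 4
x_6 = 2.5000, f(x_6) = 39.062500, coefficient = 1

I ≈ (0.166667/3) × 324.226852 = 18.012603
Exact value: 18.012500
Error: 0.000103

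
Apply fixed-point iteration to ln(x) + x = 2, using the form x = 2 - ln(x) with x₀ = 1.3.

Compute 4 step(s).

Equation: ln(x) + x = 2
Fixed-point form: x = 2 - ln(x)
x₀ = 1.3

x_1 = g(1.300000) = 1.737636
x_2 = g(1.737636) = 1.447475
x_3 = g(1.447475) = 1.630180
x_4 = g(1.630180) = 1.511310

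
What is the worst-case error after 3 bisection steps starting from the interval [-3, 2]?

Bisection error bound: |error| ≤ (b-a)/2^n
|error| ≤ (2 - (-3))/2^3 = 5/2^3
|error| ≤ 0.6250000000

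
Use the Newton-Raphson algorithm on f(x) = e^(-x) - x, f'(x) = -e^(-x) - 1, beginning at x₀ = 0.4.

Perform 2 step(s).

f(x) = e^(-x) - x
f'(x) = -e^(-x) - 1
x₀ = 0.4

Newton-Raphson formula: x_{n+1} = x_n - f(x_n)/f'(x_n)

Iteration 1:
  f(0.400000) = 0.270320
  f'(0.400000) = -1.670320
  x_1 = 0.400000 - 0.270320/(-1.670320) = 0.561837
Iteration 2:
  f(0.561837) = 0.008323
  f'(0.561837) = -1.570161
  x_2 = 0.561837 - 0.008323/(-1.570161) = 0.567138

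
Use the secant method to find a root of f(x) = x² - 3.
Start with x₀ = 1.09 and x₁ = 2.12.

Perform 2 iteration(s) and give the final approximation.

f(x) = x² - 3
x₀ = 1.09, x₁ = 2.12

Secant formula: x_{n+1} = x_n - f(x_n)(x_n - x_{n-1})/(f(x_n) - f(x_{n-1}))

Iteration 1:
  f(1.090000) = -1.811900
  f(2.120000) = 1.494400
  x_2 = 2.120000 - 1.494400×(2.120000 - 1.090000)/(1.494400 - (-1.811900))
       = 1.654455
Iteration 2:
  f(2.120000) = 1.494400
  f(1.654455) = -0.262779
  x_3 = 1.654455 - (-0.262779)×(1.654455 - 2.120000)/(-0.262779 - 1.494400)
       = 1.724075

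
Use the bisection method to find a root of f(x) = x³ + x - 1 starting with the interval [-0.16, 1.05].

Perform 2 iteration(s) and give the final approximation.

f(x) = x³ + x - 1
Initial interval: [-0.16, 1.05]

Iteration 1:
  c_1 = (-0.160000 + 1.050000)/2 = 0.445000
  f(c_1) = f(0.445000) = -0.466879
  f(a) × f(c) ≥ 0, new interval: [0.445000, 1.050000]
Iteration 2:
  c_2 = (0.445000 + 1.050000)/2 = 0.747500
  f(c_2) = f(0.747500) = 0.165170
  f(a) × f(c) < 0, new interval: [0.445000, 0.747500]

After 2 iteration(s), the approximation is c_2 = 0.747500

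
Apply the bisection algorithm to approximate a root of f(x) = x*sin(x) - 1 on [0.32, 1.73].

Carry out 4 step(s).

f(x) = x*sin(x) - 1
Initial interval: [0.32, 1.73]

Iteration 1:
  c_1 = (0.320000 + 1.730000)/2 = 1.025000
  f(c_1) = f(1.025000) = -0.123918
  f(a) × f(c) ≥ 0, new interval: [1.025000, 1.730000]
Iteration 2:
  c_2 = (1.025000 + 1.730000)/2 = 1.377500
  f(c_2) = f(1.377500) = 0.351846
  f(a) × f(c) < 0, new interval: [1.025000, 1.377500]
Iteration 3:
  c_3 = (1.025000 + 1.377500)/2 = 1.201250
  f(c_3) = f(1.201250) = 0.120155
  f(a) × f(c) < 0, new interval: [1.025000, 1.201250]
Iteration 4:
  c_4 = (1.025000 + 1.201250)/2 = 1.113125
  f(c_4) = f(1.113125) = -0.001434
  f(a) × f(c) ≥ 0, new interval: [1.113125, 1.201250]

After 4 iteration(s), the approximation is c_4 = 1.113125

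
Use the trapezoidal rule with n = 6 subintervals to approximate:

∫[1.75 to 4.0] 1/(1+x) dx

f(x) = 1/(1+x)
a = 1.75, b = 4.0, n = 6
h = (b - a)/n = 0.375000

Trapezoidal rule: (h/2)[f(x₀) + 2f(x₁) + 2f(x₂) + ... + f(xₙ)]

x_0 = 1.7500, f(x_0) = 0.363636, coefficient = 1
x_1 = 2.1250, f(x_1) = 0.320000, coefficient = 2
x_2 = 2.5000, f(x_2) = 0.285714, coefficient = 2
x_3 = 2.8750, f(x_3) = 0.258065, coefficient = 2
x_4 = 3.2500, f(x_4) = 0.235294, coefficient = 2
x_5 = 3.6250, f(x_5) = 0.216216, coefficient = 2
x_6 = 4.0000, f(x_6) = 0.200000, coefficient = 1

I ≈ (0.375000/2) × 3.194215 = 0.598915
Exact value: 0.597837
Error: 0.001078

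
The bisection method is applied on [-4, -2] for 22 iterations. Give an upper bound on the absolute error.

Bisection error bound: |error| ≤ (b-a)/2^n
|error| ≤ (-2 - (-4))/2^22 = 2/2^22
|error| ≤ 0.0000004768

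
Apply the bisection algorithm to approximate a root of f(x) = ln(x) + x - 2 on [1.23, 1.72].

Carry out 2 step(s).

f(x) = ln(x) + x - 2
Initial interval: [1.23, 1.72]

Iteration 1:
  c_1 = (1.230000 + 1.720000)/2 = 1.475000
  f(c_1) = f(1.475000) = -0.136342
  f(a) × f(c) ≥ 0, new interval: [1.475000, 1.720000]
Iteration 2:
  c_2 = (1.475000 + 1.720000)/2 = 1.597500
  f(c_2) = f(1.597500) = 0.065940
  f(a) × f(c) < 0, new interval: [1.475000, 1.597500]

After 2 iteration(s), the approximation is c_2 = 1.597500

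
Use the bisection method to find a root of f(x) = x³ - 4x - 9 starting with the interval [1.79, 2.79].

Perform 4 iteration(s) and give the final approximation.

f(x) = x³ - 4x - 9
Initial interval: [1.79, 2.79]

Iteration 1:
  c_1 = (1.790000 + 2.790000)/2 = 2.290000
  f(c_1) = f(2.290000) = -6.151011
  f(a) × f(c) ≥ 0, new interval: [2.290000, 2.790000]
Iteration 2:
  c_2 = (2.290000 + 2.790000)/2 = 2.540000
  f(c_2) = f(2.540000) = -2.772936
  f(a) × f(c) ≥ 0, new interval: [2.540000, 2.790000]
Iteration 3:
  c_3 = (2.540000 + 2.790000)/2 = 2.665000
  f(c_3) = f(2.665000) = -0.732570
  f(a) × f(c) ≥ 0, new interval: [2.665000, 2.790000]
Iteration 4:
  c_4 = (2.665000 + 2.790000)/2 = 2.727500
  f(c_4) = f(2.727500) = 0.380571
  f(a) × f(c) < 0, new interval: [2.665000, 2.727500]

After 4 iteration(s), the approximation is c_4 = 2.727500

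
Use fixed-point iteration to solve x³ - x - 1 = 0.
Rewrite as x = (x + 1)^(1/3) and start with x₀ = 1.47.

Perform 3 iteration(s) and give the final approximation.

Equation: x³ - x - 1 = 0
Fixed-point form: x = (x + 1)^(1/3)
x₀ = 1.47

x_1 = g(1.470000) = 1.351758
x_2 = g(1.351758) = 1.329834
x_3 = g(1.329834) = 1.325689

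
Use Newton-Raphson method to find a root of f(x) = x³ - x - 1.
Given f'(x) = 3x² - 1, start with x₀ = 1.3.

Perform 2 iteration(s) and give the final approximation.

f(x) = x³ - x - 1
f'(x) = 3x² - 1
x₀ = 1.3

Newton-Raphson formula: x_{n+1} = x_n - f(x_n)/f'(x_n)

Iteration 1:
  f(1.300000) = -0.103000
  f'(1.300000) = 4.070000
  x_1 = 1.300000 - (-0.103000)/4.070000 = 1.325307
Iteration 2:
  f(1.325307) = 0.002514
  f'(1.325307) = 4.269317
  x_2 = 1.325307 - 0.002514/4.269317 = 1.324718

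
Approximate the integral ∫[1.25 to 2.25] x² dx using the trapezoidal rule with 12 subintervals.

f(x) = x²
a = 1.25, b = 2.25, n = 12
h = (b - a)/n = 0.083333

Trapezoidal rule: (h/2)[f(x₀) + 2f(x₁) + 2f(x₂) + ... + f(xₙ)]

x_0 = 1.2500, f(x_0) = 1.562500, coefficient = 1
x_1 = 1.3333, f(x_1) = 1.777778, coefficient = 2
x_2 = 1.4167, f(x_2) = 2.006944, coefficient = 2
x_3 = 1.5000, f(x_3) = 2.250000, coefficient = 2
x_4 = 1.5833, f(x_4) = 2.506944, coefficient = 2
x_5 = 1.6667, f(x_5) = 2.777778, coefficient = 2
x_6 = 1.7500, f(x_6) = 3.062500, coefficient = 2
x_7 = 1.8333, f(x_7) = 3.361111, coefficient = 2
x_8 = 1.9167, f(x_8) = 3.673611, coefficient = 2
x_9 = 2.0000, f(x_9) = 4.000000, coefficient = 2
x_10 = 2.0833, f(x_10) = 4.340278, coefficient = 2
x_11 = 2.1667, f(x_11) = 4.694444, coefficient = 2
x_12 = 2.2500, f(x_12) = 5.062500, coefficient = 1

I ≈ (0.083333/2) × 75.527778 = 3.146991
Exact value: 3.145833
Error: 0.001157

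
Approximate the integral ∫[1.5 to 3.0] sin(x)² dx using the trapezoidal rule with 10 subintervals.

f(x) = sin(x)²
a = 1.5, b = 3.0, n = 10
h = (b - a)/n = 0.150000

Trapezoidal rule: (h/2)[f(x₀) + 2f(x₁) + 2f(x₂) + ... + f(xₙ)]

x_0 = 1.5000, f(x_0) = 0.994996, coefficient = 1
x_1 = 1.6500, f(x_1) = 0.993740, coefficient = 2
x_2 = 1.8000, f(x_2) = 0.948379, coefficient = 2
x_3 = 1.9500, f(x_3) = 0.862966, coefficient = 2
x_4 = 2.1000, f(x_4) = 0.745130, coefficient = 2
x_5 = 2.2500, f(x_5) = 0.605398, coefficient = 2
x_6 = 2.4000, f(x_6) = 0.456251, coefficient = 2
x_7 = 2.5500, f(x_7) = 0.311011, coefficient = 2
x_8 = 2.7000, f(x_8) = 0.182654, coefficient = 2
x_9 = 2.8500, f(x_9) = 0.082644, coefficient = 2
x_10 = 3.0000, f(x_10) = 0.019915, coefficient = 1

I ≈ (0.150000/2) × 11.391256 = 0.854344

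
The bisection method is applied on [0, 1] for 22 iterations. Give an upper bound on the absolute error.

Bisection error bound: |error| ≤ (b-a)/2^n
|error| ≤ (1 - 0)/2^22 = 1/2^22
|error| ≤ 0.0000002384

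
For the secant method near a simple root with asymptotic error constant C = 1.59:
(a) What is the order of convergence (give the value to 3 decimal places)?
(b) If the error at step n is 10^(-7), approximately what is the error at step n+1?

(a) Secant method has superlinear convergence with order φ = (1+√5)/2 ≈ 1.618.
    This means |e_{n+1}| ≈ C|e_n|^1.618.

(b) With |e_n| = 10^(-7) and C = 1.59:
    |e_{n+1}| ≈ 1.59 × (10^(-7))^1.618 = 1.59 × 10^(-11.33)

(a) ≈ 1.618 (golden ratio); (b) |e_{n+1}| ≈ 7.502e-12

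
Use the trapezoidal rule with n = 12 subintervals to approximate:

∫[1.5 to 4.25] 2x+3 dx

f(x) = 2x+3
a = 1.5, b = 4.25, n = 12
h = (b - a)/n = 0.229167

Trapezoidal rule: (h/2)[f(x₀) + 2f(x₁) + 2f(x₂) + ... + f(xₙ)]

x_0 = 1.5000, f(x_0) = 6.000000, coefficient = 1
x_1 = 1.7292, f(x_1) = 6.458333, coefficient = 2
x_2 = 1.9583, f(x_2) = 6.916667, coefficient = 2
x_3 = 2.1875, f(x_3) = 7.375000, coefficient = 2
x_4 = 2.4167, f(x_4) = 7.833333, coefficient = 2
x_5 = 2.6458, f(x_5) = 8.291667, coefficient = 2
x_6 = 2.8750, f(x_6) = 8.750000, coefficient = 2
x_7 = 3.1042, f(x_7) = 9.208333, coefficient = 2
x_8 = 3.3333, f(x_8) = 9.666667, coefficient = 2
x_9 = 3.5625, f(x_9) = 10.125000, coefficient = 2
x_10 = 3.7917, f(x_10) = 10.583333, coefficient = 2
x_11 = 4.0208, f(x_11) = 11.041667, coefficient = 2
x_12 = 4.2500, f(x_12) = 11.500000, coefficient = 1

I ≈ (0.229167/2) × 210.000000 = 24.062500
Exact value: 24.062500
Error: 0.000000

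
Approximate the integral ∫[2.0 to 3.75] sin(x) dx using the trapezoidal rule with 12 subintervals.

f(x) = sin(x)
a = 2.0, b = 3.75, n = 12
h = (b - a)/n = 0.145833

Trapezoidal rule: (h/2)[f(x₀) + 2f(x₁) + 2f(x₂) + ... + f(xₙ)]

x_0 = 2.0000, f(x_0) = 0.909297, coefficient = 1
x_1 = 2.1458, f(x_1) = 0.839172, coefficient = 2
x_2 = 2.2917, f(x_2) = 0.751232, coefficient = 2
x_3 = 2.4375, f(x_3) = 0.647343, coefficient = 2
x_4 = 2.5833, f(x_4) = 0.529711, coefficient = 2
x_5 = 2.7292, f(x_5) = 0.400833, coefficient = 2
x_6 = 2.8750, f(x_6) = 0.263446, coefficient = 2
x_7 = 3.0208, f(x_7) = 0.120466, coefficient = 2
x_8 = 3.1667, f(x_8) = -0.025071, coefficient = 2
x_9 = 3.3125, f(x_9) = -0.170077, coefficient = 2
x_10 = 3.4583, f(x_10) = -0.311471, coefficient = 2
x_11 = 3.6042, f(x_11) = -0.446253, coefficient = 2
x_12 = 3.7500, f(x_12) = -0.571561, coefficient = 1

I ≈ (0.145833/2) × 5.536396 = 0.403696
Exact value: 0.404413
Error: 0.000717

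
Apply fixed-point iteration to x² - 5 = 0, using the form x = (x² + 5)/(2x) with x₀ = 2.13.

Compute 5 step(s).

Equation: x² - 5 = 0
Fixed-point form: x = (x² + 5)/(2x)
x₀ = 2.13

x_1 = g(2.130000) = 2.238709
x_2 = g(2.238709) = 2.236070
x_3 = g(2.236070) = 2.236068
x_4 = g(2.236068) = 2.236068
x_5 = g(2.236068) = 2.236068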